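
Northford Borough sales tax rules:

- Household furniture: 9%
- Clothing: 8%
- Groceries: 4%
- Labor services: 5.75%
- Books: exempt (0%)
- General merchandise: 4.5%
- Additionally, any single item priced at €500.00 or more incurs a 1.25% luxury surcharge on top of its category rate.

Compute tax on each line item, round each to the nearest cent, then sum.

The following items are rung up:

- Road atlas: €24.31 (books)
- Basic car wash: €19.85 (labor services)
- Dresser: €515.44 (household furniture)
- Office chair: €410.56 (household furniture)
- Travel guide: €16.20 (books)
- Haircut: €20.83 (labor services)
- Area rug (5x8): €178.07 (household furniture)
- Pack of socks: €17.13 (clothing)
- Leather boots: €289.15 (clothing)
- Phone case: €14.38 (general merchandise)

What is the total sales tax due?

€133.30

Road atlas €24.31: books → 0% → €0.00
Basic car wash €19.85: labor services → 5.75% → €1.14
Dresser €515.44: household furniture → 9% + 1.25% surcharge = 10.25% → €52.83
Office chair €410.56: household furniture → 9% → €36.95
Travel guide €16.20: books → 0% → €0.00
Haircut €20.83: labor services → 5.75% → €1.20
Area rug (5x8) €178.07: household furniture → 9% → €16.03
Pack of socks €17.13: clothing → 8% → €1.37
Leather boots €289.15: clothing → 8% → €23.13
Phone case €14.38: general merchandise → 4.5% → €0.65
Total tax = €1.14 + €52.83 + €36.95 + €1.20 + €16.03 + €1.37 + €23.13 + €0.65 = €133.30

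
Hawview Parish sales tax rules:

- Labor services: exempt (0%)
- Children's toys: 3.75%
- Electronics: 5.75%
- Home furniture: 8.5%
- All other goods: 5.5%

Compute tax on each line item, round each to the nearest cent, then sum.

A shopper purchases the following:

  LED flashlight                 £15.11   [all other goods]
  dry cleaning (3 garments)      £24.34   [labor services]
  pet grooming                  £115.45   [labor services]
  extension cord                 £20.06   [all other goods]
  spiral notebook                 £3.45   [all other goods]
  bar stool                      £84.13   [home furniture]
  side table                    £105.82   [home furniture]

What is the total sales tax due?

£18.26

LED flashlight £15.11: all other goods → 5.5% → £0.83
Dry cleaning (3 garments) £24.34: labor services → 0% → £0.00
Pet grooming £115.45: labor services → 0% → £0.00
Extension cord £20.06: all other goods → 5.5% → £1.10
Spiral notebook £3.45: all other goods → 5.5% → £0.19
Bar stool £84.13: home furniture → 8.5% → £7.15
Side table £105.82: home furniture → 8.5% → £8.99
Total tax = £0.83 + £1.10 + £0.19 + £7.15 + £8.99 = £18.26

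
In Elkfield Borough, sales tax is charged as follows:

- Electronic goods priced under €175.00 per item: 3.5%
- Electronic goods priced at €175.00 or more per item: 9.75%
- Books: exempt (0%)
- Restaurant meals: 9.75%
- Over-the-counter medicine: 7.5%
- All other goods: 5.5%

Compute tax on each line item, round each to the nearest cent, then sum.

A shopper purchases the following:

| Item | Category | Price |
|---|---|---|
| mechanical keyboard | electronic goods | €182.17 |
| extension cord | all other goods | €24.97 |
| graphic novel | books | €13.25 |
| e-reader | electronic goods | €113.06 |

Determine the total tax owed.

Mechanical keyboard €182.17: electronic goods, €175.00 or more → 9.75% → €17.76
Extension cord €24.97: all other goods → 5.5% → €1.37
Graphic novel €13.25: books → 0% → €0.00
E-reader €113.06: electronic goods, under €175.00 → 3.5% → €3.96
Total tax = €17.76 + €1.37 + €3.96 = €23.09

€23.09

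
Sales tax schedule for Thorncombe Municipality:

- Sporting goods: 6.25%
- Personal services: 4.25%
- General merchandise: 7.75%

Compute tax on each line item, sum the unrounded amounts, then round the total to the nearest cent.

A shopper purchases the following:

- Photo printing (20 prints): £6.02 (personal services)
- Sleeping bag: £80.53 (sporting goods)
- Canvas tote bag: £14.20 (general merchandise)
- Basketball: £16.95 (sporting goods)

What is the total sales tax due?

Photo printing (20 prints) £6.02: personal services → 4.25% → £0.25585
Sleeping bag £80.53: sporting goods → 6.25% → £5.033125
Canvas tote bag £14.20: general merchandise → 7.75% → £1.1005
Basketball £16.95: sporting goods → 6.25% → £1.059375
Unrounded tax sum = £7.44885 → £7.45

£7.45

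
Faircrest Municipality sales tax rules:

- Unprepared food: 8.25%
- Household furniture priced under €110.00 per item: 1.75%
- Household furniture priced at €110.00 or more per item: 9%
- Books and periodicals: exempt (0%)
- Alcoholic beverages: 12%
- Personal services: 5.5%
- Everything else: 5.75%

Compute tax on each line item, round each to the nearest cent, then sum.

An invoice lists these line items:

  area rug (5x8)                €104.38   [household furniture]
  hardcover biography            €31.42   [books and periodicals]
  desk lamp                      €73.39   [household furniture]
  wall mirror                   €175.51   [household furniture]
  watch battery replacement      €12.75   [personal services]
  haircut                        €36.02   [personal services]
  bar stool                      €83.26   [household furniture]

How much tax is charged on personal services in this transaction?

€2.68

Watch battery replacement €12.75: personal services → 5.5% → €0.70
Haircut €36.02: personal services → 5.5% → €1.98
Tax on personal services = €0.70 + €1.98 = €2.68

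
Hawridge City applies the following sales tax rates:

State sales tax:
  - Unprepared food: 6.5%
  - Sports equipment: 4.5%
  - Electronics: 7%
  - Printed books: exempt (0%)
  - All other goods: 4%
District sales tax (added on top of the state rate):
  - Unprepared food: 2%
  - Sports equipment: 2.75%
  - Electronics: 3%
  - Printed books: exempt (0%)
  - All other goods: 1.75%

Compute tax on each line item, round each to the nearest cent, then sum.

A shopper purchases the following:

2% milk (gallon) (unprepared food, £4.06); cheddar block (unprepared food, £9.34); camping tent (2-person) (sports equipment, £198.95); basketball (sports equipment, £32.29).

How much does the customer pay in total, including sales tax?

£262.54

2% milk (gallon) £4.06: unprepared food → 6.5% + 2% district = 8.5% → £0.35
Cheddar block £9.34: unprepared food → 6.5% + 2% district = 8.5% → £0.79
Camping tent (2-person) £198.95: sports equipment → 4.5% + 2.75% district = 7.25% → £14.42
Basketball £32.29: sports equipment → 4.5% + 2.75% district = 7.25% → £2.34
Subtotal = £244.64; tax = £17.90; total due = £262.54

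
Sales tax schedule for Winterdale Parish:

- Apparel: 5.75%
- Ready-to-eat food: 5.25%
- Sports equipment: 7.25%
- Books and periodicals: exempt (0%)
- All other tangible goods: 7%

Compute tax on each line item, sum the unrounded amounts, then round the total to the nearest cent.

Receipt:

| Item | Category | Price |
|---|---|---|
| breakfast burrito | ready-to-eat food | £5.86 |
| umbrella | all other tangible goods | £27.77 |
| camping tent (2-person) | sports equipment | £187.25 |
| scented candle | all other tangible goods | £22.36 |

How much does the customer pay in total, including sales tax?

Breakfast burrito £5.86: ready-to-eat food → 5.25% → £0.30765
Umbrella £27.77: all other tangible goods → 7% → £1.9439
Camping tent (2-person) £187.25: sports equipment → 7.25% → £13.575625
Scented candle £22.36: all other tangible goods → 7% → £1.5652
Subtotal = £243.24; unrounded tax = £17.392375 → £17.39; total due = £260.63

£260.63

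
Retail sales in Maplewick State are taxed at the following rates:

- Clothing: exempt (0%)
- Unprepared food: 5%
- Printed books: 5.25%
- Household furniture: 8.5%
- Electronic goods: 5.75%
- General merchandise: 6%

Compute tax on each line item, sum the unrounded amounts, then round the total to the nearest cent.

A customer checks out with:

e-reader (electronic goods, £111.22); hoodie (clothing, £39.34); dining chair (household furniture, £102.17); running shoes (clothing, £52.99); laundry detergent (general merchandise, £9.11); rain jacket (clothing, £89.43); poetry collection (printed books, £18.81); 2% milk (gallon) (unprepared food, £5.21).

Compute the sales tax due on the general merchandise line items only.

£0.55

Laundry detergent £9.11: general merchandise → 6% → £0.5466
Tax on general merchandise: unrounded sum = £0.5466 → £0.55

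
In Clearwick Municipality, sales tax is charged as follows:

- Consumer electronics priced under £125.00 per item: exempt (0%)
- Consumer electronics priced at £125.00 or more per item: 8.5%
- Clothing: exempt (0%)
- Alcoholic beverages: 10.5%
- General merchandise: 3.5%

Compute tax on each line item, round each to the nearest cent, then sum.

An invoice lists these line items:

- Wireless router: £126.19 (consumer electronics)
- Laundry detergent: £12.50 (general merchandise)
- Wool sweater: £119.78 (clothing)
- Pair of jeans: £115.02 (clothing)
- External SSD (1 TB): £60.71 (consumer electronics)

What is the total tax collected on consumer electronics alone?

£10.73

Wireless router £126.19: consumer electronics, £125.00 or more → 8.5% → £10.73
External SSD (1 TB) £60.71: consumer electronics, under £125.00 → 0% → £0.00
Tax on consumer electronics = £10.73 + £0.00 = £10.73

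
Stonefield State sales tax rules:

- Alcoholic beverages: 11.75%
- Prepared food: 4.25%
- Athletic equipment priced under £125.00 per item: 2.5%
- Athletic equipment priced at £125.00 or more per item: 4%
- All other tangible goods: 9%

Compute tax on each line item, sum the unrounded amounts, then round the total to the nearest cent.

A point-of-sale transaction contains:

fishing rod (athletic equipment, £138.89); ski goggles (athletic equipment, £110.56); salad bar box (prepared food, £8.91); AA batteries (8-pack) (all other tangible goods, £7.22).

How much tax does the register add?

£9.35

Fishing rod £138.89: athletic equipment, £125.00 or more → 4% → £5.5556
Ski goggles £110.56: athletic equipment, under £125.00 → 2.5% → £2.764
Salad bar box £8.91: prepared food → 4.25% → £0.378675
AA batteries (8-pack) £7.22: all other tangible goods → 9% → £0.6498
Unrounded tax sum = £9.348075 → £9.35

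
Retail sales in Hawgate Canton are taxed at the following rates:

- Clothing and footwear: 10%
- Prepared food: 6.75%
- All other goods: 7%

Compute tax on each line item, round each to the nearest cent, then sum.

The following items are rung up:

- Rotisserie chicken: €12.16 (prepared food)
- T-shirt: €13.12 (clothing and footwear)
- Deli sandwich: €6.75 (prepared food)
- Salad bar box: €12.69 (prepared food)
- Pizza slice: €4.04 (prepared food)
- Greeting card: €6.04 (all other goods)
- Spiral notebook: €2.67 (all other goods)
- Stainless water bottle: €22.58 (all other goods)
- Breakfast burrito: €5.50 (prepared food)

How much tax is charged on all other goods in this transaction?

Greeting card €6.04: all other goods → 7% → €0.42
Spiral notebook €2.67: all other goods → 7% → €0.19
Stainless water bottle €22.58: all other goods → 7% → €1.58
Tax on all other goods = €0.42 + €0.19 + €1.58 = €2.19

€2.19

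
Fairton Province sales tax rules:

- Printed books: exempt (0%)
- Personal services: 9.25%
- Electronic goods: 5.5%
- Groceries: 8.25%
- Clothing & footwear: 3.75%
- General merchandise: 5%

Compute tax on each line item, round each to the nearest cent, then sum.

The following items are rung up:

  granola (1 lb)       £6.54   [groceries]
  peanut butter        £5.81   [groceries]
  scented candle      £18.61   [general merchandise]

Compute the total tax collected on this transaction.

Granola (1 lb) £6.54: groceries → 8.25% → £0.54
Peanut butter £5.81: groceries → 8.25% → £0.48
Scented candle £18.61: general merchandise → 5% → £0.93
Total tax = £0.54 + £0.48 + £0.93 = £1.95

£1.95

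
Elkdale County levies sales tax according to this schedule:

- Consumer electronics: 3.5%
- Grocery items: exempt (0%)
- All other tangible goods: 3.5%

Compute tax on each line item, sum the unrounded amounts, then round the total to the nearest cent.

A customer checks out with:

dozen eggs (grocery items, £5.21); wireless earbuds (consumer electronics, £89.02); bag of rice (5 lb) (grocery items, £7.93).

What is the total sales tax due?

£3.12

Dozen eggs £5.21: grocery items → 0% → £0.00
Wireless earbuds £89.02: consumer electronics → 3.5% → £3.1157
Bag of rice (5 lb) £7.93: grocery items → 0% → £0.00
Unrounded tax sum = £3.1157 → £3.12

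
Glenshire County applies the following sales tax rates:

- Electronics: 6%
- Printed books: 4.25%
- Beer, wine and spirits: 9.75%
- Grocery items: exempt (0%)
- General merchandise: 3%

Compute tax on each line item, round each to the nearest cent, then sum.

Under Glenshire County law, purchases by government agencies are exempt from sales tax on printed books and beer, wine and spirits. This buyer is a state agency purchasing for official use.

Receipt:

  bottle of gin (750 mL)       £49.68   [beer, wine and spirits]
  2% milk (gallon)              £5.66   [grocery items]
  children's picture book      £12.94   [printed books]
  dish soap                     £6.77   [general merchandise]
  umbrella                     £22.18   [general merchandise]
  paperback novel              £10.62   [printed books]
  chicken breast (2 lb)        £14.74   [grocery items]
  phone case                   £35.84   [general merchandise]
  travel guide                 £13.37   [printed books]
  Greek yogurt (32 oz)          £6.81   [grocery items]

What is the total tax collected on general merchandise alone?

£1.95

Dish soap £6.77: general merchandise → 3% → £0.20
Umbrella £22.18: general merchandise → 3% → £0.67
Phone case £35.84: general merchandise → 3% → £1.08
Tax on general merchandise = £0.20 + £0.67 + £1.08 = £1.95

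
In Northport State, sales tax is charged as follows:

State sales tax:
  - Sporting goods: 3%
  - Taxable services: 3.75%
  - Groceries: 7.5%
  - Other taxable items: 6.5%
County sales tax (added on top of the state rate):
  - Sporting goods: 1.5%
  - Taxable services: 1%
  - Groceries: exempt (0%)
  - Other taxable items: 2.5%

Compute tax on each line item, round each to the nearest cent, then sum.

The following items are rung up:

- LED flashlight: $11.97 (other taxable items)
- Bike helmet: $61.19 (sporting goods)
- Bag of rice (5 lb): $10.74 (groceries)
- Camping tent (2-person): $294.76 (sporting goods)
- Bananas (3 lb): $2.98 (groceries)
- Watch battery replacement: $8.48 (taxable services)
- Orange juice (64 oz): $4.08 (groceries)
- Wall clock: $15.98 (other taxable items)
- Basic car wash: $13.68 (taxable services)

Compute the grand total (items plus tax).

LED flashlight $11.97: other taxable items → 6.5% + 2.5% county = 9% → $1.08
Bike helmet $61.19: sporting goods → 3% + 1.5% county = 4.5% → $2.75
Bag of rice (5 lb) $10.74: groceries → 7.5% + 0% county = 7.5% → $0.81
Camping tent (2-person) $294.76: sporting goods → 3% + 1.5% county = 4.5% → $13.26
Bananas (3 lb) $2.98: groceries → 7.5% + 0% county = 7.5% → $0.22
Watch battery replacement $8.48: taxable services → 3.75% + 1% county = 4.75% → $0.40
Orange juice (64 oz) $4.08: groceries → 7.5% + 0% county = 7.5% → $0.31
Wall clock $15.98: other taxable items → 6.5% + 2.5% county = 9% → $1.44
Basic car wash $13.68: taxable services → 3.75% + 1% county = 4.75% → $0.65
Subtotal = $423.86; tax = $20.92; total due = $444.78

$444.78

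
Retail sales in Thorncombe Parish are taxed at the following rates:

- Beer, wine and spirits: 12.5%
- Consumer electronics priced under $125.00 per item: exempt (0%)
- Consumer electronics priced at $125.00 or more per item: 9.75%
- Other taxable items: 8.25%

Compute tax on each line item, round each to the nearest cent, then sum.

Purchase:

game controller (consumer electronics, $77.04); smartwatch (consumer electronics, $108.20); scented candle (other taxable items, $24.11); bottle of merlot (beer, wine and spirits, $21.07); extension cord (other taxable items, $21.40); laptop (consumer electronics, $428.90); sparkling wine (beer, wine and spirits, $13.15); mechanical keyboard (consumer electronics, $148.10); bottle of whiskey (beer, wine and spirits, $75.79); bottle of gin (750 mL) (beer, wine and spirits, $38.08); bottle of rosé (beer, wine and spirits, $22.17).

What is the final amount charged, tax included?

$1059.30

Game controller $77.04: consumer electronics, under $125.00 → 0% → $0.00
Smartwatch $108.20: consumer electronics, under $125.00 → 0% → $0.00
Scented candle $24.11: other taxable items → 8.25% → $1.99
Bottle of merlot $21.07: beer, wine and spirits → 12.5% → $2.63
Extension cord $21.40: other taxable items → 8.25% → $1.77
Laptop $428.90: consumer electronics, $125.00 or more → 9.75% → $41.82
Sparkling wine $13.15: beer, wine and spirits → 12.5% → $1.64
Mechanical keyboard $148.10: consumer electronics, $125.00 or more → 9.75% → $14.44
Bottle of whiskey $75.79: beer, wine and spirits → 12.5% → $9.47
Bottle of gin (750 mL) $38.08: beer, wine and spirits → 12.5% → $4.76
Bottle of rosé $22.17: beer, wine and spirits → 12.5% → $2.77
Subtotal = $978.01; tax = $81.29; total due = $1059.30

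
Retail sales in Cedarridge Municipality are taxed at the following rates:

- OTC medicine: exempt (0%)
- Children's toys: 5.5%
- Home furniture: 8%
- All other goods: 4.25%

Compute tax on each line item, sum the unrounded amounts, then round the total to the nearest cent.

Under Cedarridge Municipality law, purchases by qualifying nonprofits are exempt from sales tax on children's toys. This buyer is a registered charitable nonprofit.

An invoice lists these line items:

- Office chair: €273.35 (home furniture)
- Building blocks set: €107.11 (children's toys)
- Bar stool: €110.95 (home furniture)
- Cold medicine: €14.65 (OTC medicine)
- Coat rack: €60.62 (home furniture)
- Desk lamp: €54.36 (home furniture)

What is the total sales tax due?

Office chair €273.35: home furniture → 8% → €21.868
Building blocks set €107.11: children's toys, buyer-exempt → 0% → €0.00
Bar stool €110.95: home furniture → 8% → €8.876
Cold medicine €14.65: OTC medicine → 0% → €0.00
Coat rack €60.62: home furniture → 8% → €4.8496
Desk lamp €54.36: home furniture → 8% → €4.3488
Unrounded tax sum = €39.9424 → €39.94

€39.94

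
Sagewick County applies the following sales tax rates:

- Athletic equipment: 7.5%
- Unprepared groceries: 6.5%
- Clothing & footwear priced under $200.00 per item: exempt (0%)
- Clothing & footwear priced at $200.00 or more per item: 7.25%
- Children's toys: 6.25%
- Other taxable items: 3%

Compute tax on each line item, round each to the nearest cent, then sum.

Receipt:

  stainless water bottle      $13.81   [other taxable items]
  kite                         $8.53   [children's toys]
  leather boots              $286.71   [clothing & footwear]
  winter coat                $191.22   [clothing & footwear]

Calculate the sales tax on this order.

Stainless water bottle $13.81: other taxable items → 3% → $0.41
Kite $8.53: children's toys → 6.25% → $0.53
Leather boots $286.71: clothing & footwear, $200.00 or more → 7.25% → $20.79
Winter coat $191.22: clothing & footwear, under $200.00 → 0% → $0.00
Total tax = $0.41 + $0.53 + $20.79 = $21.73

$21.73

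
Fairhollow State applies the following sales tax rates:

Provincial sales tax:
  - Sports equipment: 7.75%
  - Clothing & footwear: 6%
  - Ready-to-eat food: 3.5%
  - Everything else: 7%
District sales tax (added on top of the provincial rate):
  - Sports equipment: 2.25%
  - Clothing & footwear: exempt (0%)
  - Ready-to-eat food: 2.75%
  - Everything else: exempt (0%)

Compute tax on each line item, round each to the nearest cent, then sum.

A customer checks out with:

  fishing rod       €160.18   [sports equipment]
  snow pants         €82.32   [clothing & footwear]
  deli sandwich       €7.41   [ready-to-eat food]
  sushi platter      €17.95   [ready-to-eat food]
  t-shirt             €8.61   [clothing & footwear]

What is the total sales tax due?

€23.06

Fishing rod €160.18: sports equipment → 7.75% + 2.25% district = 10% → €16.02
Snow pants €82.32: clothing & footwear → 6% + 0% district = 6% → €4.94
Deli sandwich €7.41: ready-to-eat food → 3.5% + 2.75% district = 6.25% → €0.46
Sushi platter €17.95: ready-to-eat food → 3.5% + 2.75% district = 6.25% → €1.12
T-shirt €8.61: clothing & footwear → 6% + 0% district = 6% → €0.52
Total tax = €16.02 + €4.94 + €0.46 + €1.12 + €0.52 = €23.06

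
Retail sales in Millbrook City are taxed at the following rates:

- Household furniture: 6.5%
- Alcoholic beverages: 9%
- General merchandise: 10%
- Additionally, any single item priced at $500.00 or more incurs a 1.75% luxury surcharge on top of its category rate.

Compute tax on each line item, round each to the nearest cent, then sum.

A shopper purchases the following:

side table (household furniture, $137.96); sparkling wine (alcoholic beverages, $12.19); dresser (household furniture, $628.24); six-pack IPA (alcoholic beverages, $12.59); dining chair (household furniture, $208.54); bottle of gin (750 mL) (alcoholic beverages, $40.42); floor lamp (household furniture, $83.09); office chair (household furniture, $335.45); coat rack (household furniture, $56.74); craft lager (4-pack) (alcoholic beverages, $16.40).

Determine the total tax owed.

Side table $137.96: household furniture → 6.5% → $8.97
Sparkling wine $12.19: alcoholic beverages → 9% → $1.10
Dresser $628.24: household furniture → 6.5% + 1.75% surcharge = 8.25% → $51.83
Six-pack IPA $12.59: alcoholic beverages → 9% → $1.13
Dining chair $208.54: household furniture → 6.5% → $13.56
Bottle of gin (750 mL) $40.42: alcoholic beverages → 9% → $3.64
Floor lamp $83.09: household furniture → 6.5% → $5.40
Office chair $335.45: household furniture → 6.5% → $21.80
Coat rack $56.74: household furniture → 6.5% → $3.69
Craft lager (4-pack) $16.40: alcoholic beverages → 9% → $1.48
Total tax = $8.97 + $1.10 + $51.83 + $1.13 + $13.56 + $3.64 + $5.40 + $21.80 + $3.69 + $1.48 = $112.60

$112.60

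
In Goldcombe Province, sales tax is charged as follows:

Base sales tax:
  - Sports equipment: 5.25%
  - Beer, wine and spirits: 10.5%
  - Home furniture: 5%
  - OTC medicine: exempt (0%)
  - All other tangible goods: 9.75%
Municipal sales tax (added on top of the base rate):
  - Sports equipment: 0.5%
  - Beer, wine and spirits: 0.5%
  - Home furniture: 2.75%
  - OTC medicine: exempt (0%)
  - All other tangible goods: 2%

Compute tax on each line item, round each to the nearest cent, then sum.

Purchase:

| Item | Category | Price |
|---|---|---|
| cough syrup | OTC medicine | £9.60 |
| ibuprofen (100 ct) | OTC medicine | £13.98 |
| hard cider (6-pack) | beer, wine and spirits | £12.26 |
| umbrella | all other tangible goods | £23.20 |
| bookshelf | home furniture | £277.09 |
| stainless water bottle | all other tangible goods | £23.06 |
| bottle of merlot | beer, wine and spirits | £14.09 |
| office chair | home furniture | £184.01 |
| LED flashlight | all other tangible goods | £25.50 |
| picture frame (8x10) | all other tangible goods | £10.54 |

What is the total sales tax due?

£48.31

Cough syrup £9.60: OTC medicine → 0% + 0% municipal = 0% → £0.00
Ibuprofen (100 ct) £13.98: OTC medicine → 0% + 0% municipal = 0% → £0.00
Hard cider (6-pack) £12.26: beer, wine and spirits → 10.5% + 0.5% municipal = 11% → £1.35
Umbrella £23.20: all other tangible goods → 9.75% + 2% municipal = 11.75% → £2.73
Bookshelf £277.09: home furniture → 5% + 2.75% municipal = 7.75% → £21.47
Stainless water bottle £23.06: all other tangible goods → 9.75% + 2% municipal = 11.75% → £2.71
Bottle of merlot £14.09: beer, wine and spirits → 10.5% + 0.5% municipal = 11% → £1.55
Office chair £184.01: home furniture → 5% + 2.75% municipal = 7.75% → £14.26
LED flashlight £25.50: all other tangible goods → 9.75% + 2% municipal = 11.75% → £3.00
Picture frame (8x10) £10.54: all other tangible goods → 9.75% + 2% municipal = 11.75% → £1.24
Total tax = £1.35 + £2.73 + £21.47 + £2.71 + £1.55 + £14.26 + £3.00 + £1.24 = £48.31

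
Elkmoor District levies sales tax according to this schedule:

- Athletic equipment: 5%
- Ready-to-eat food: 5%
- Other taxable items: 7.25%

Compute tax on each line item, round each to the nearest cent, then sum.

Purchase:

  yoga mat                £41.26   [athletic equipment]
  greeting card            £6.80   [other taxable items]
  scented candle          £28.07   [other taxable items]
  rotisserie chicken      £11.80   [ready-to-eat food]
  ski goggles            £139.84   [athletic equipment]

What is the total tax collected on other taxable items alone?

£2.53

Greeting card £6.80: other taxable items → 7.25% → £0.49
Scented candle £28.07: other taxable items → 7.25% → £2.04
Tax on other taxable items = £0.49 + £2.04 = £2.53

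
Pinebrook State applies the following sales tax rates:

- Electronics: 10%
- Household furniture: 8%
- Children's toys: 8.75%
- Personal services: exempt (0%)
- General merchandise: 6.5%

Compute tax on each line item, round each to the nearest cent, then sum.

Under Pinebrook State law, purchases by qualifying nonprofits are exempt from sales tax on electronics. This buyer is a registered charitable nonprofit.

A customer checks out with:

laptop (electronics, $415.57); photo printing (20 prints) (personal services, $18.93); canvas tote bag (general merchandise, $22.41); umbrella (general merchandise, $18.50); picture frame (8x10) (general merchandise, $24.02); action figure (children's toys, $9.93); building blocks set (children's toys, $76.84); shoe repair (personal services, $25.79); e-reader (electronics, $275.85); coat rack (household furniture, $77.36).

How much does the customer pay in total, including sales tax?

Laptop $415.57: electronics, buyer-exempt → 0% → $0.00
Photo printing (20 prints) $18.93: personal services → 0% → $0.00
Canvas tote bag $22.41: general merchandise → 6.5% → $1.46
Umbrella $18.50: general merchandise → 6.5% → $1.20
Picture frame (8x10) $24.02: general merchandise → 6.5% → $1.56
Action figure $9.93: children's toys → 8.75% → $0.87
Building blocks set $76.84: children's toys → 8.75% → $6.72
Shoe repair $25.79: personal services → 0% → $0.00
E-reader $275.85: electronics, buyer-exempt → 0% → $0.00
Coat rack $77.36: household furniture → 8% → $6.19
Subtotal = $965.20; tax = $18.00; total due = $983.20

$983.20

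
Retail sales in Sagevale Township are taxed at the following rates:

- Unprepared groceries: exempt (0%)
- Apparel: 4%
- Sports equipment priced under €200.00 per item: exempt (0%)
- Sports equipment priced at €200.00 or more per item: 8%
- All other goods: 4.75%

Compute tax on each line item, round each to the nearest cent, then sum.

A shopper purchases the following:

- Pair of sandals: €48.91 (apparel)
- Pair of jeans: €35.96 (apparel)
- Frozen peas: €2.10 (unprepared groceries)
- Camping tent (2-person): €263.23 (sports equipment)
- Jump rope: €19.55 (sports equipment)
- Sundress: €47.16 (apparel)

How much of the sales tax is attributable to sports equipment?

€21.06

Camping tent (2-person) €263.23: sports equipment, €200.00 or more → 8% → €21.06
Jump rope €19.55: sports equipment, under €200.00 → 0% → €0.00
Tax on sports equipment = €21.06 + €0.00 = €21.06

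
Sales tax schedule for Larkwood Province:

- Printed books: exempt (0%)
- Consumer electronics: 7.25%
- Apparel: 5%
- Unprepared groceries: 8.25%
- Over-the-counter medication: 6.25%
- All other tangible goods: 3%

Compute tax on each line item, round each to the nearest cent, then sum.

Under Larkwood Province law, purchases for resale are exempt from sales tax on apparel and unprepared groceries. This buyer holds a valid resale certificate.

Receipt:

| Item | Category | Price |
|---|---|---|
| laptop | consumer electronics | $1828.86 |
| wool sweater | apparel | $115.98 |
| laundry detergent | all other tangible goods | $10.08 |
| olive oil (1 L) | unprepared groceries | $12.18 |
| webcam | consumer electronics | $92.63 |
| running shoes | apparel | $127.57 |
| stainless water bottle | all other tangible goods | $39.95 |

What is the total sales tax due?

$140.81

Laptop $1828.86: consumer electronics → 7.25% → $132.59
Wool sweater $115.98: apparel, buyer-exempt → 0% → $0.00
Laundry detergent $10.08: all other tangible goods → 3% → $0.30
Olive oil (1 L) $12.18: unprepared groceries, buyer-exempt → 0% → $0.00
Webcam $92.63: consumer electronics → 7.25% → $6.72
Running shoes $127.57: apparel, buyer-exempt → 0% → $0.00
Stainless water bottle $39.95: all other tangible goods → 3% → $1.20
Total tax = $132.59 + $0.30 + $6.72 + $1.20 = $140.81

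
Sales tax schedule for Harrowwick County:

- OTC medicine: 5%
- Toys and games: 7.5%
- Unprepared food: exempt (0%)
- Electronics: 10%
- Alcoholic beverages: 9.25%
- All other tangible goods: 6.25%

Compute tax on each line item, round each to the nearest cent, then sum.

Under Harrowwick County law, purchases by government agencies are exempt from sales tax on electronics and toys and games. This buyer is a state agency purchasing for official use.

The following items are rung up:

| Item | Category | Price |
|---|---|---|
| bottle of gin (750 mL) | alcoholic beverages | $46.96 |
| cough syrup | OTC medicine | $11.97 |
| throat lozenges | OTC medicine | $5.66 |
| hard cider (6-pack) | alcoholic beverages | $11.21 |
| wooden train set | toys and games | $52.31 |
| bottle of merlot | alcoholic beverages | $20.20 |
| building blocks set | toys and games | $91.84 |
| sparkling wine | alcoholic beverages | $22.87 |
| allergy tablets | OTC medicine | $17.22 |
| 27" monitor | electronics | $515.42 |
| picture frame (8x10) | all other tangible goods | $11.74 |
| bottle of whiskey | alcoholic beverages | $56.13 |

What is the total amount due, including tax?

Bottle of gin (750 mL) $46.96: alcoholic beverages → 9.25% → $4.34
Cough syrup $11.97: OTC medicine → 5% → $0.60
Throat lozenges $5.66: OTC medicine → 5% → $0.28
Hard cider (6-pack) $11.21: alcoholic beverages → 9.25% → $1.04
Wooden train set $52.31: toys and games, buyer-exempt → 0% → $0.00
Bottle of merlot $20.20: alcoholic beverages → 9.25% → $1.87
Building blocks set $91.84: toys and games, buyer-exempt → 0% → $0.00
Sparkling wine $22.87: alcoholic beverages → 9.25% → $2.12
Allergy tablets $17.22: OTC medicine → 5% → $0.86
27" monitor $515.42: electronics, buyer-exempt → 0% → $0.00
Picture frame (8x10) $11.74: all other tangible goods → 6.25% → $0.73
Bottle of whiskey $56.13: alcoholic beverages → 9.25% → $5.19
Subtotal = $863.53; tax = $17.03; total due = $880.56

$880.56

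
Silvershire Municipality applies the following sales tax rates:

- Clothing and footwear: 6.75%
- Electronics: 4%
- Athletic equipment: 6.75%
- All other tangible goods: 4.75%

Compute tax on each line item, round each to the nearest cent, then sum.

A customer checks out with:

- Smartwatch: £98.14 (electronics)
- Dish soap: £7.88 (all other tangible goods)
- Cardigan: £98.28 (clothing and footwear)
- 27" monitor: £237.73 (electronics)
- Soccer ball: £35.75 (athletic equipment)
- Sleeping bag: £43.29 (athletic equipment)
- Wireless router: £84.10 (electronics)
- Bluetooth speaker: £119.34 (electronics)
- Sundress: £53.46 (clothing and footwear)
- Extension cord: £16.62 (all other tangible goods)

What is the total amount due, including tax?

Smartwatch £98.14: electronics → 4% → £3.93
Dish soap £7.88: all other tangible goods → 4.75% → £0.37
Cardigan £98.28: clothing and footwear → 6.75% → £6.63
27" monitor £237.73: electronics → 4% → £9.51
Soccer ball £35.75: athletic equipment → 6.75% → £2.41
Sleeping bag £43.29: athletic equipment → 6.75% → £2.92
Wireless router £84.10: electronics → 4% → £3.36
Bluetooth speaker £119.34: electronics → 4% → £4.77
Sundress £53.46: clothing and footwear → 6.75% → £3.61
Extension cord £16.62: all other tangible goods → 4.75% → £0.79
Subtotal = £794.59; tax = £38.30; total due = £832.89

£832.89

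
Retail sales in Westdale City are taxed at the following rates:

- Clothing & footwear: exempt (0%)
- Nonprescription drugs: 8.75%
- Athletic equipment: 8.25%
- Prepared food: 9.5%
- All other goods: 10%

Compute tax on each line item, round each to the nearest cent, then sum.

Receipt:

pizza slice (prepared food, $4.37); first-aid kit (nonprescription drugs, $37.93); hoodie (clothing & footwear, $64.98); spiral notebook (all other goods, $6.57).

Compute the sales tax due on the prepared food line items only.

$0.42

Pizza slice $4.37: prepared food → 9.5% → $0.42
Tax on prepared food = $0.42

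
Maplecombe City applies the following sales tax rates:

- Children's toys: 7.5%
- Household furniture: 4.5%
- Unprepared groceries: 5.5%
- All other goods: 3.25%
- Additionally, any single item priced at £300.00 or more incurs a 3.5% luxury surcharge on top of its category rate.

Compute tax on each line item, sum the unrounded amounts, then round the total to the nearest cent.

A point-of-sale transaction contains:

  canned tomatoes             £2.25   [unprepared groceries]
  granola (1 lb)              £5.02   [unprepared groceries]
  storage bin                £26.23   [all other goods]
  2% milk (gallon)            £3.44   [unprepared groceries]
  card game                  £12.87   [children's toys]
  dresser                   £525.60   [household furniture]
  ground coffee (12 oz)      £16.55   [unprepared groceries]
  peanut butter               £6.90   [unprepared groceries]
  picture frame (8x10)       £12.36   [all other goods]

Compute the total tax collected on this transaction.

£46.15

Canned tomatoes £2.25: unprepared groceries → 5.5% → £0.12375
Granola (1 lb) £5.02: unprepared groceries → 5.5% → £0.2761
Storage bin £26.23: all other goods → 3.25% → £0.852475
2% milk (gallon) £3.44: unprepared groceries → 5.5% → £0.1892
Card game £12.87: children's toys → 7.5% → £0.96525
Dresser £525.60: household furniture → 4.5% + 3.5% surcharge = 8% → £42.048
Ground coffee (12 oz) £16.55: unprepared groceries → 5.5% → £0.91025
Peanut butter £6.90: unprepared groceries → 5.5% → £0.3795
Picture frame (8x10) £12.36: all other goods → 3.25% → £0.4017
Unrounded tax sum = £46.146225 → £46.15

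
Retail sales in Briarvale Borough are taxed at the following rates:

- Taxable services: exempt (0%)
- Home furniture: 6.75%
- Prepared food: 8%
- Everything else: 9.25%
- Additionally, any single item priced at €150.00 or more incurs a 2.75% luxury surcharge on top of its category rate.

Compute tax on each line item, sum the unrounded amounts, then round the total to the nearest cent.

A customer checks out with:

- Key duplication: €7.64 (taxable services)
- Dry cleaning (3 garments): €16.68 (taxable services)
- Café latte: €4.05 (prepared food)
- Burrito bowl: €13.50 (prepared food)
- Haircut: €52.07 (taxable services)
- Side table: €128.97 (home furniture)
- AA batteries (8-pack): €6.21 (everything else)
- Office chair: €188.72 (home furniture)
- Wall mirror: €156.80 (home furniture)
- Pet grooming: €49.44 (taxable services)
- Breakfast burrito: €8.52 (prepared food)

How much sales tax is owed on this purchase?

Key duplication €7.64: taxable services → 0% → €0.00
Dry cleaning (3 garments) €16.68: taxable services → 0% → €0.00
Café latte €4.05: prepared food → 8% → €0.324
Burrito bowl €13.50: prepared food → 8% → €1.08
Haircut €52.07: taxable services → 0% → €0.00
Side table €128.97: home furniture → 6.75% → €8.705475
AA batteries (8-pack) €6.21: everything else → 9.25% → €0.574425
Office chair €188.72: home furniture → 6.75% + 2.75% surcharge = 9.5% → €17.9284
Wall mirror €156.80: home furniture → 6.75% + 2.75% surcharge = 9.5% → €14.896
Pet grooming €49.44: taxable services → 0% → €0.00
Breakfast burrito €8.52: prepared food → 8% → €0.6816
Unrounded tax sum = €44.1899 → €44.19

€44.19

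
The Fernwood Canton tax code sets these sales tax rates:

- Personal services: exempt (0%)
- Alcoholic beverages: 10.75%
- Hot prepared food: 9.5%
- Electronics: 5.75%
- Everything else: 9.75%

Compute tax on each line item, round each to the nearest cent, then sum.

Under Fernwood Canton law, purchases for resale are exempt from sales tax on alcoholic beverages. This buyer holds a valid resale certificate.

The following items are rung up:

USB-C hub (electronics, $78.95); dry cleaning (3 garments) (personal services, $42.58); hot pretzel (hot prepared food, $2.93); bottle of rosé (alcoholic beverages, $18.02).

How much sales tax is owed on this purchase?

USB-C hub $78.95: electronics → 5.75% → $4.54
Dry cleaning (3 garments) $42.58: personal services → 0% → $0.00
Hot pretzel $2.93: hot prepared food → 9.5% → $0.28
Bottle of rosé $18.02: alcoholic beverages, buyer-exempt → 0% → $0.00
Total tax = $4.54 + $0.28 = $4.82

$4.82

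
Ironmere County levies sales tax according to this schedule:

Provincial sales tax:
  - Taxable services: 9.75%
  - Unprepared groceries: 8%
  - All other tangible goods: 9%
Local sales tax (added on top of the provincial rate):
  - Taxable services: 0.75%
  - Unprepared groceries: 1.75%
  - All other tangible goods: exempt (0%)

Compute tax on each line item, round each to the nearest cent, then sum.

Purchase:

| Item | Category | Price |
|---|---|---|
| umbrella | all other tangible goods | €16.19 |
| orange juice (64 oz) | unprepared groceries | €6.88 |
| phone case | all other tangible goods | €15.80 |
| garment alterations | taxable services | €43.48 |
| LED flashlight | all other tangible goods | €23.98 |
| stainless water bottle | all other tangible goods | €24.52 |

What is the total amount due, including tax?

Umbrella €16.19: all other tangible goods → 9% + 0% local = 9% → €1.46
Orange juice (64 oz) €6.88: unprepared groceries → 8% + 1.75% local = 9.75% → €0.67
Phone case €15.80: all other tangible goods → 9% + 0% local = 9% → €1.42
Garment alterations €43.48: taxable services → 9.75% + 0.75% local = 10.5% → €4.57
LED flashlight €23.98: all other tangible goods → 9% + 0% local = 9% → €2.16
Stainless water bottle €24.52: all other tangible goods → 9% + 0% local = 9% → €2.21
Subtotal = €130.85; tax = €12.49; total due = €143.34

€143.34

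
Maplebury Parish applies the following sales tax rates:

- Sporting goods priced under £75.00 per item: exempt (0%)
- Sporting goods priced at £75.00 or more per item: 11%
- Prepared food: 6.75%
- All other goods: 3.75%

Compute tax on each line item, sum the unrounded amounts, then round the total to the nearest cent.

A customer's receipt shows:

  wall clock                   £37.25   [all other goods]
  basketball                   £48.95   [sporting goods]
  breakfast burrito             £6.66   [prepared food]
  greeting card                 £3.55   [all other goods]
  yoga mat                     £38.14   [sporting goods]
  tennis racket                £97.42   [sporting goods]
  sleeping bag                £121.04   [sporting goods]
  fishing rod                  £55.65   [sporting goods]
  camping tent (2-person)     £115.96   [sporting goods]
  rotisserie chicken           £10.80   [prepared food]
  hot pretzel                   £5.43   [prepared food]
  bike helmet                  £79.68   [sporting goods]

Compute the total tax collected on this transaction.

Wall clock £37.25: all other goods → 3.75% → £1.396875
Basketball £48.95: sporting goods, under £75.00 → 0% → £0.00
Breakfast burrito £6.66: prepared food → 6.75% → £0.44955
Greeting card £3.55: all other goods → 3.75% → £0.133125
Yoga mat £38.14: sporting goods, under £75.00 → 0% → £0.00
Tennis racket £97.42: sporting goods, £75.00 or more → 11% → £10.7162
Sleeping bag £121.04: sporting goods, £75.00 or more → 11% → £13.3144
Fishing rod £55.65: sporting goods, under £75.00 → 0% → £0.00
Camping tent (2-person) £115.96: sporting goods, £75.00 or more → 11% → £12.7556
Rotisserie chicken £10.80: prepared food → 6.75% → £0.729
Hot pretzel £5.43: prepared food → 6.75% → £0.366525
Bike helmet £79.68: sporting goods, £75.00 or more → 11% → £8.7648
Unrounded tax sum = £48.626075 → £48.63

£48.63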